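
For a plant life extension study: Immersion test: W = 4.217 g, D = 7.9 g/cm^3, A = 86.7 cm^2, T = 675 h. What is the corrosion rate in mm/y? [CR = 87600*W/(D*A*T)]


Apply the mm/y weight-loss relation: CR = 87600 * W / (D * A * T)
Numerator: 87600 * 4.217 = 369409.2
Denominator: 7.9 * 86.7 * 675 = 462327.75
CR = 369409.2 / 462327.75 = 0.799 mm/y

0.799 mm/y


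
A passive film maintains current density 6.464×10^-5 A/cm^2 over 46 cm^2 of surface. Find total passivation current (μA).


I = i_pass * A, then convert A → μA (×10^6)
I = 6.464×10^-5 * 46 * 10^6 = 2973.44 μA

2973.44 μA


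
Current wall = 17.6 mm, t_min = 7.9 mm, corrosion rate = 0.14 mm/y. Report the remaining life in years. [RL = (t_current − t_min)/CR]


Apply the remaining-life relation: RL = (t_current − t_min) / CR
RL = (17.6 − 7.9) / 0.14 = 9.7 / 0.14 = 69.3 years

69.3 years


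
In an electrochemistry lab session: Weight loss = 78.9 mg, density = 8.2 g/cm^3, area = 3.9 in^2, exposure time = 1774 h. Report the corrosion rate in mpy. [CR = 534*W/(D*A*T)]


Apply the mpy weight-loss relation: CR = 534 * W / (D * A * T)
Numerator: 534 * 78.9 = 42132.6
Denominator: 8.2 * 3.9 * 1774 = 56732.52
CR = 42132.6 / 56732.52 = 0.7427 mpy

0.7427 mpy


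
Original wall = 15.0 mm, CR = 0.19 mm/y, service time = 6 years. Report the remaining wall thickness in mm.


Remaining wall = original − CR × time
t = 15.0 − 0.19*6 = 15.0 − 1.14 = 13.86 mm

13.86 mm


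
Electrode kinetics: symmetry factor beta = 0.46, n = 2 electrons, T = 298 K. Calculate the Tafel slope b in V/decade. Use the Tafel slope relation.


Apply the Tafel slope relation: b = 2.303*R*T/(beta*n*F)
Numerator: 2.303 * 8.314 * 298 = 5705.85
Denominator: 0.46 * 2 * 96485 = 88766.2
b = 5705.85 / 88766.2 = 0.064 V/decade

0.064 V/decade


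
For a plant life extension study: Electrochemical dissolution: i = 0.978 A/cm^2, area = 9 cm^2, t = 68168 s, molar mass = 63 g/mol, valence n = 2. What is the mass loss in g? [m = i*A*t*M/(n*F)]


Apply Faraday's law: m = i*A*t*M / (n*F)
Total charge passed Q = i*A*t = 0.978*9*68168 = 600014.736 C
m = Q*M/(n*F) = 600014.736*63/(2*96485) = 195.89 g

195.89 g


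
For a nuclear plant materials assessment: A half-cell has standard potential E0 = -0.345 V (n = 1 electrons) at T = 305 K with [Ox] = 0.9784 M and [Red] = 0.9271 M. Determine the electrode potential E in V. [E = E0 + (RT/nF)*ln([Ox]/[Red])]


Apply the Nernst equation: E = E0 + (RT/nF)*ln([Ox]/[Red])
Step 1: RT/nF = 8.314*305/(1*96485) = 0.02628149 V
Step 2: [Ox]/[Red] = 0.9784/0.9271 = 1.055334
Step 3: ln(1.055334) = 0.053857
Step 4: correction = 0.02628149 * 0.053857 = 0.001 V
E = -0.345 + 0.001 = -0.344 V

-0.344 V


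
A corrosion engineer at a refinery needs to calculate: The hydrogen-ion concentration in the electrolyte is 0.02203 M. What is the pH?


pH = −log10[H+]
pH = −log10(0.02203) = 1.66

1.66


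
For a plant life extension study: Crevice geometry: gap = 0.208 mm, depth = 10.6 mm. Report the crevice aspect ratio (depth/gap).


Aspect ratio = depth / gap
Ratio = 10.6 / 0.208 = 51.0

51.0


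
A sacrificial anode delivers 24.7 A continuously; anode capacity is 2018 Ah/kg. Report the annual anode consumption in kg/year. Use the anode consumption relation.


Annual consumption = current * hours per year / capacity
Rate = 24.7 * 8760 / 2018 = 107.2 kg/year

107.2 kg/year


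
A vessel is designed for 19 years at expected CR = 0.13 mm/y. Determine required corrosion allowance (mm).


Corrosion allowance = CR × design life
CA = 0.13 * 19 = 2.47 mm

2.47 mm


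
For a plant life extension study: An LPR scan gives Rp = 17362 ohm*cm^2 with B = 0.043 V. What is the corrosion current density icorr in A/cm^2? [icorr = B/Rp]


Apply the Stern-Geary relation: icorr = B / Rp
icorr = 0.043 / 17362 = 2.477×10^-6 A/cm^2

2.477×10^-6 A/cm^2


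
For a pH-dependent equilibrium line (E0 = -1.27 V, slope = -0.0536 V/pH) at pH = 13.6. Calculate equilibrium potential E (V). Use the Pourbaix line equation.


Apply the Pourbaix line equation: E = E0 + slope*pH
E = -1.27 + (-0.0536)*13.6 = -1.27 + (-0.72896) = -1.99896 V
Rounded to 3 decimal places: E = -1.999 V

-1.999 V


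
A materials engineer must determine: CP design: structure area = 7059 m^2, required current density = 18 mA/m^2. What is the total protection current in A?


I = area * current density, then convert mA → A (÷1000)
I = 7059 * 18 / 1000 = 127.06 A

127.06 A


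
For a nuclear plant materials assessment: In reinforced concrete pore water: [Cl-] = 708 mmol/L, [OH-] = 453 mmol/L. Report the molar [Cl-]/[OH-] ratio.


Threshold parameter = [Cl-] / [OH-] (molar basis; both in mmol/L, so units cancel)
Ratio = 708 / 453 = 1.56

1.56


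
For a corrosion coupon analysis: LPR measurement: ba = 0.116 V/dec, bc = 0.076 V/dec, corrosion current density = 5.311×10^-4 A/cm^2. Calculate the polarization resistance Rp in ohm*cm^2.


Apply the Stern-Geary equation: Rp = ba*bc / (2.303*icorr*(ba+bc))
ba*bc = 0.116*0.076 = 0.008816
ba+bc = 0.192; 2.303*icorr*(ba+bc) = 2.303*5.311×10^-4*0.192 = 2.3483967×10^-4
Rp = 0.008816 / 2.3483967×10^-4 = 37.5 ohm*cm^2

37.5 ohm*cm^2


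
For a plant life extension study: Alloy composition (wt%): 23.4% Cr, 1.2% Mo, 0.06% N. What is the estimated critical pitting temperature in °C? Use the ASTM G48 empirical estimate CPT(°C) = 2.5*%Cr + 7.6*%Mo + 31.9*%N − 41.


Apply the ASTM G48 empirical CPT estimate: CPT(°C) = 2.5*%Cr + 7.6*%Mo + 31.9*%N − 41
2.5*23.4 = 58.5; 7.6*1.2 = 9.12; 31.9*0.06 = 1.914
CPT = 58.5 + 9.12 + 1.914 − 41 = 28.534 °C
Rounded to 0.1 °C: CPT ≈ 28.5 °C

28.5 °C


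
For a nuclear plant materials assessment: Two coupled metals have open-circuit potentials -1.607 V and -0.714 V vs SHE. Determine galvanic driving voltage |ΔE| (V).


Driving voltage is the absolute potential difference.
|ΔE| = |-1.607 − (-0.714)| = 0.893 V

0.893 V


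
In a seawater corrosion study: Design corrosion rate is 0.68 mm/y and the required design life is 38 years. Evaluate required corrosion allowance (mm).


Corrosion allowance = CR × design life
CA = 0.68 * 38 = 25.84 mm

25.84 mm


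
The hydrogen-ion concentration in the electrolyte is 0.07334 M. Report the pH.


pH = −log10[H+]
pH = −log10(0.07334) = 1.13

1.13


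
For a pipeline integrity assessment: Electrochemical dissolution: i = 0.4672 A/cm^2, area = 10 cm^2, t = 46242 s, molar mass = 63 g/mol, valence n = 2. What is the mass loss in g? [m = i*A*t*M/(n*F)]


Apply Faraday's law: m = i*A*t*M / (n*F)
Total charge passed Q = i*A*t = 0.4672*10*46242 = 216042.624 C
m = Q*M/(n*F) = 216042.624*63/(2*96485) = 70.5326 g

70.5326 g


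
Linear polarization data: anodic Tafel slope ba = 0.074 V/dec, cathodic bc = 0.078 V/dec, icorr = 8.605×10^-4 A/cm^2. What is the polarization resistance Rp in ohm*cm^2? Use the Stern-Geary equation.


Apply the Stern-Geary equation: Rp = ba*bc / (2.303*icorr*(ba+bc))
ba*bc = 0.074*0.078 = 0.005772
ba+bc = 0.152; 2.303*icorr*(ba+bc) = 2.303*8.605×10^-4*0.152 = 3.0122319×10^-4
Rp = 0.005772 / 3.0122319×10^-4 = 19.16 ohm*cm^2

19.16 ohm*cm^2


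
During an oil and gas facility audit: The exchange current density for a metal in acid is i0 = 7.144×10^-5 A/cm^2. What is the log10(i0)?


i0 = 7.144×10^-5 A/cm^2
log10(i0) = -4.146

-4.146


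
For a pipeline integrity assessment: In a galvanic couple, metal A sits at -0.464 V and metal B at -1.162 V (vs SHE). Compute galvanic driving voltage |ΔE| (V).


Driving voltage is the absolute potential difference.
|ΔE| = |-0.464 − (-1.162)| = 0.698 V

0.698 V


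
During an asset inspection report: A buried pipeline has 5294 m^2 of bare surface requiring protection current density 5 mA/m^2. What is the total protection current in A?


I = area * current density, then convert mA → A (÷1000)
I = 5294 * 5 / 1000 = 26.47 A

26.47 A


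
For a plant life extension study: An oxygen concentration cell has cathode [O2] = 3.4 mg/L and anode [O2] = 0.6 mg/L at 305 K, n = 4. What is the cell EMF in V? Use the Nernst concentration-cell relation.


Apply the Nernst concentration-cell relation: E = (RT/nF)*ln(C_cathode/C_anode)
RT/nF = 8.314*305/(4*96485) = 0.00657037 V
ln(3.4/0.6) = 1.7346
E = 0.00657037 * 1.7346 = 0.0114 V

0.0114 V


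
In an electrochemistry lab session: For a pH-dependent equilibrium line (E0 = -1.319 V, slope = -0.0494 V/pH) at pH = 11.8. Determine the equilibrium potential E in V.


Apply the Pourbaix line equation: E = E0 + slope*pH
E = -1.319 + (-0.0494)*11.8 = -1.319 + (-0.58292) = -1.90192 V
Rounded to 4 decimal places: E = -1.9019 V

-1.9019 V


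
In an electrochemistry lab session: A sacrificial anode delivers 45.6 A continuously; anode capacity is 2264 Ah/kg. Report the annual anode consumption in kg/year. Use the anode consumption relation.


Annual consumption = current * hours per year / capacity
Rate = 45.6 * 8760 / 2264 = 176.4 kg/year

176.4 kg/year


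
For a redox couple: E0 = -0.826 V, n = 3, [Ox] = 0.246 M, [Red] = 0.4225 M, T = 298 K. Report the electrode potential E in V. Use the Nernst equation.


Apply the Nernst equation: E = E0 + (RT/nF)*ln([Ox]/[Red])
Step 1: RT/nF = 8.314*298/(3*96485) = 0.00855944 V
Step 2: [Ox]/[Red] = 0.246/0.4225 = 0.582249
Step 3: ln(0.582249) = -0.540857
Step 4: correction = 0.00855944 * -0.540857 = -0.0046 V
E = -0.826 + -0.0046 = -0.8306 V

-0.8306 V


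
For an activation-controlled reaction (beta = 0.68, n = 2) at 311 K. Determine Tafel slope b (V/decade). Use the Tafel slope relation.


Apply the Tafel slope relation: b = 2.303*R*T/(beta*n*F)
Numerator: 2.303 * 8.314 * 311 = 5954.76
Denominator: 0.68 * 2 * 96485 = 131219.6
b = 5954.76 / 131219.6 = 0.045 V/decade

0.045 V/decade


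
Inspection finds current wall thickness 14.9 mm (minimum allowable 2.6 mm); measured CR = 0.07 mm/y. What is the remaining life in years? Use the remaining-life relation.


Apply the remaining-life relation: RL = (t_current − t_min) / CR
RL = (14.9 − 2.6) / 0.07 = 12.3 / 0.07 = 175.7 years

175.7 years


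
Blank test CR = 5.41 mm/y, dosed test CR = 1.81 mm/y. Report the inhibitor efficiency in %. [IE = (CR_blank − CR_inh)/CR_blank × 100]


Apply the inhibitor-efficiency definition: IE = (CR_blank − CR_inh)/CR_blank × 100
IE = (5.41 − 1.81) / 5.41 × 100
IE = 3.6 / 5.41 × 100 = 66.5 %

66.5 %


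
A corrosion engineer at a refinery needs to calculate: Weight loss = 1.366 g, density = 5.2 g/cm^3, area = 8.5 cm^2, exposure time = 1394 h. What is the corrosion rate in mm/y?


Apply the mm/y weight-loss relation: CR = 87600 * W / (D * A * T)
Numerator: 87600 * 1.366 = 119661.6
Denominator: 5.2 * 8.5 * 1394 = 61614.8
CR = 119661.6 / 61614.8 = 1.942092 mm/y

1.942092 mm/y


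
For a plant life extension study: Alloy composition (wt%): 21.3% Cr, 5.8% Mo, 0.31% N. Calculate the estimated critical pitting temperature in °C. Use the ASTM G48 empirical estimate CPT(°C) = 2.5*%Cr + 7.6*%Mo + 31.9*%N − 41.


Apply the ASTM G48 empirical CPT estimate: CPT(°C) = 2.5*%Cr + 7.6*%Mo + 31.9*%N − 41
2.5*21.3 = 53.25; 7.6*5.8 = 44.08; 31.9*0.31 = 9.889
CPT = 53.25 + 44.08 + 9.889 − 41 = 66.219 °C
Rounded to 0.1 °C: CPT ≈ 66.2 °C

66.2 °C


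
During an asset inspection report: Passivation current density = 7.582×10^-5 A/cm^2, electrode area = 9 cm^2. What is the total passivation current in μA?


I = i_pass * A, then convert A → μA (×10^6)
I = 7.582×10^-5 * 9 * 10^6 = 682.38 μA

682.38 μA


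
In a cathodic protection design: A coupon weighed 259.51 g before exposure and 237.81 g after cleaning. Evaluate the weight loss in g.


Weight loss = initial − final
WL = 259.51 − 237.81 = 21.7 g

21.7 g


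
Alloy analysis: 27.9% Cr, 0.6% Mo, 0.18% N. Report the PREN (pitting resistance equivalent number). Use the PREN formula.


Apply the PREN formula: PREN = Cr + 3.3*Mo + 16*N
PREN = 27.9 + 3.3*0.6 + 16*0.18
PREN = 27.9 + 1.98 + 2.88 = 32.76

32.76


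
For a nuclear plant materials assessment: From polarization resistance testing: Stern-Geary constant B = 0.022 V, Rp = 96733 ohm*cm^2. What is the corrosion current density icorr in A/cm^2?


Apply the Stern-Geary relation: icorr = B / Rp
icorr = 0.022 / 96733 = 2.274×10^-7 A/cm^2

2.274×10^-7 A/cm^2


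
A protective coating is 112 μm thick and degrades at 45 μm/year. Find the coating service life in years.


Service life = thickness / degradation rate
Life = 112 / 45 = 2.5 years

2.5 years


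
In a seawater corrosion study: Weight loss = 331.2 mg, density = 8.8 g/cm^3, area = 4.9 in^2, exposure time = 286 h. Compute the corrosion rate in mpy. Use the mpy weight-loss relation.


Apply the mpy weight-loss relation: CR = 534 * W / (D * A * T)
Numerator: 534 * 331.2 = 176860.8
Denominator: 8.8 * 4.9 * 286 = 12332.32
CR = 176860.8 / 12332.32 = 14.3412 mpy

14.3412 mpy


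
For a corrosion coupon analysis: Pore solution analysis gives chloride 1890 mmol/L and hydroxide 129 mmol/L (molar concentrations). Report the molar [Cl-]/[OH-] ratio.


Threshold parameter = [Cl-] / [OH-] (molar basis; both in mmol/L, so units cancel)
Ratio = 1890 / 129 = 14.65

14.65


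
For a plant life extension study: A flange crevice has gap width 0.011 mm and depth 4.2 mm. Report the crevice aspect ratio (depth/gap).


Aspect ratio = depth / gap
Ratio = 4.2 / 0.011 = 381.8

381.8


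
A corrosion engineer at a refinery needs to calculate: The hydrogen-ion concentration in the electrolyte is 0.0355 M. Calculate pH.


pH = −log10[H+]
pH = −log10(0.0355) = 1.45

1.45


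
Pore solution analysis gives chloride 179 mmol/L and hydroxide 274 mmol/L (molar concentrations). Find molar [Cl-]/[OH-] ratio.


Threshold parameter = [Cl-] / [OH-] (molar basis; both in mmol/L, so units cancel)
Ratio = 179 / 274 = 0.65

0.65


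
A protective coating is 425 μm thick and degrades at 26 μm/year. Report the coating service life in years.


Service life = thickness / degradation rate
Life = 425 / 26 = 16.3 years

16.3 years


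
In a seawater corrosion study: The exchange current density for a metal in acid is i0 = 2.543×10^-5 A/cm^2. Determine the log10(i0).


i0 = 2.543×10^-5 A/cm^2
log10(i0) = -4.595

-4.595


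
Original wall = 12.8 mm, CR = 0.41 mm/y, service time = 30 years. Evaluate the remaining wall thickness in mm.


Remaining wall = original − CR × time
t = 12.8 − 0.41*30 = 12.8 − 12.3 = 0.5 mm

0.5 mm


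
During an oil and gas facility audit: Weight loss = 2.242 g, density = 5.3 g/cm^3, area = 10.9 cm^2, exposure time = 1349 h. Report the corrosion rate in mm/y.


Apply the mm/y weight-loss relation: CR = 87600 * W / (D * A * T)
Numerator: 87600 * 2.242 = 196399.2
Denominator: 5.3 * 10.9 * 1349 = 77931.73
CR = 196399.2 / 77931.73 = 2.5201 mm/y

2.5201 mm/y


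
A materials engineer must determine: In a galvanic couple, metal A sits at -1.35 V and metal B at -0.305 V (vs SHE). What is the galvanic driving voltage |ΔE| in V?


Driving voltage is the absolute potential difference.
|ΔE| = |-1.35 − (-0.305)| = 1.045 V

1.045 V


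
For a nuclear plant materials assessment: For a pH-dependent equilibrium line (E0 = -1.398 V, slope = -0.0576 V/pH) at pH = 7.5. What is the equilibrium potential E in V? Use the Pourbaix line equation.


Apply the Pourbaix line equation: E = E0 + slope*pH
E = -1.398 + (-0.0576)*7.5 = -1.398 + (-0.432) = -1.83 V
Rounded to 3 decimal places: E = -1.830 V

-1.830 V


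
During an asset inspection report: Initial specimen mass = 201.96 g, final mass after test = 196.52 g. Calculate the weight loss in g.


Weight loss = initial − final
WL = 201.96 − 196.52 = 5.44 g

5.44 g


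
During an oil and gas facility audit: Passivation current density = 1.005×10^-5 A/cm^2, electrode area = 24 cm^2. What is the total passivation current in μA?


I = i_pass * A, then convert A → μA (×10^6)
I = 1.005×10^-5 * 24 * 10^6 = 241.2 μA

241.2 μA


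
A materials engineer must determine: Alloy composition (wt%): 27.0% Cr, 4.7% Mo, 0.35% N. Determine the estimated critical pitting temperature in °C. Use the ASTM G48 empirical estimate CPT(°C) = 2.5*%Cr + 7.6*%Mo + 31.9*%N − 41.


Apply the ASTM G48 empirical CPT estimate: CPT(°C) = 2.5*%Cr + 7.6*%Mo + 31.9*%N − 41
2.5*27.0 = 67.5; 7.6*4.7 = 35.72; 31.9*0.35 = 11.165
CPT = 67.5 + 35.72 + 11.165 − 41 = 73.385 °C
Rounded to 0.1 °C: CPT ≈ 73.4 °C

73.4 °C


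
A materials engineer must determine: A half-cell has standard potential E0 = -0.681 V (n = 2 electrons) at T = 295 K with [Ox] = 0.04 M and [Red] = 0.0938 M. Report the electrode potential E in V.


Apply the Nernst equation: E = E0 + (RT/nF)*ln([Ox]/[Red])
Step 1: RT/nF = 8.314*295/(2*96485) = 0.0127099 V
Step 2: [Ox]/[Red] = 0.04/0.0938 = 0.426439
Step 3: ln(0.426439) = -0.852286
Step 4: correction = 0.0127099 * -0.852286 = -0.011 V
E = -0.681 + -0.011 = -0.692 V

-0.692 V


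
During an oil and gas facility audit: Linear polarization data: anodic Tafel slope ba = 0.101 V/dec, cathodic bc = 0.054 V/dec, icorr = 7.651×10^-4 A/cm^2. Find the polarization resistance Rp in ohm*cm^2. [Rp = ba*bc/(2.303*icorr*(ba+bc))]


Apply the Stern-Geary equation: Rp = ba*bc / (2.303*icorr*(ba+bc))
ba*bc = 0.101*0.054 = 0.005454
ba+bc = 0.155; 2.303*icorr*(ba+bc) = 2.303*7.651×10^-4*0.155 = 2.7311392×10^-4
Rp = 0.005454 / 2.7311392×10^-4 = 20.0 ohm*cm^2

20.0 ohm*cm^2


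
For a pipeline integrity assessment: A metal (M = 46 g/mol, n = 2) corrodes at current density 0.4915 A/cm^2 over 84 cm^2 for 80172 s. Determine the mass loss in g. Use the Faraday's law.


Apply Faraday's law: m = i*A*t*M / (n*F)
Total charge passed Q = i*A*t = 0.4915*84*80172 = 3309981.192 C
m = Q*M/(n*F) = 3309981.192*46/(2*96485) = 789.03 g

789.03 g


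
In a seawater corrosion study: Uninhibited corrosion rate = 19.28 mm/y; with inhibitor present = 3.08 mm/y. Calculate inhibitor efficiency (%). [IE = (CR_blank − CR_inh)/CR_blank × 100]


Apply the inhibitor-efficiency definition: IE = (CR_blank − CR_inh)/CR_blank × 100
IE = (19.28 − 3.08) / 19.28 × 100
IE = 16.2 / 19.28 × 100 = 84.0 %

84.0 %


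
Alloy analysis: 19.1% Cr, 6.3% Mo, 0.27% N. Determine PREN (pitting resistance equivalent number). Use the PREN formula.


Apply the PREN formula: PREN = Cr + 3.3*Mo + 16*N
PREN = 19.1 + 3.3*6.3 + 16*0.27
PREN = 19.1 + 20.79 + 4.32 = 44.21

44.21


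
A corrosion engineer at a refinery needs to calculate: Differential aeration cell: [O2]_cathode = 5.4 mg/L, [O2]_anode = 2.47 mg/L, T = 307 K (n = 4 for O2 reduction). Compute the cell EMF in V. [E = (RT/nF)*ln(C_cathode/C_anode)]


Apply the Nernst concentration-cell relation: E = (RT/nF)*ln(C_cathode/C_anode)
RT/nF = 8.314*307/(4*96485) = 0.00661346 V
ln(5.4/2.47) = 0.78218
E = 0.00661346 * 0.78218 = 0.00517 V

0.00517 V


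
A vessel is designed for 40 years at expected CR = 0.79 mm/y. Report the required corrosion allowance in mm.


Corrosion allowance = CR × design life
CA = 0.79 * 40 = 31.6 mm

31.6 mm


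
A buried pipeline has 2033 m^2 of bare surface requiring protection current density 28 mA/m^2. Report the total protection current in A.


I = area * current density, then convert mA → A (÷1000)
I = 2033 * 28 / 1000 = 56.92 A

56.92 A


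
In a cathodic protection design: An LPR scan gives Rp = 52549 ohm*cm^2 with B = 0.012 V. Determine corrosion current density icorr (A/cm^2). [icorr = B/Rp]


Apply the Stern-Geary relation: icorr = B / Rp
icorr = 0.012 / 52549 = 2.284×10^-7 A/cm^2

2.284×10^-7 A/cm^2


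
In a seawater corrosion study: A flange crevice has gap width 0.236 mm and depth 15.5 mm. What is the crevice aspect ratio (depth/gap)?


Aspect ratio = depth / gap
Ratio = 15.5 / 0.236 = 65.7

65.7


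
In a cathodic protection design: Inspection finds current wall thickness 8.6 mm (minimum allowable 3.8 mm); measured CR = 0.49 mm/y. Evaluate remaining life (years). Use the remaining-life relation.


Apply the remaining-life relation: RL = (t_current − t_min) / CR
RL = (8.6 − 3.8) / 0.49 = 4.8 / 0.49 = 9.8 years

9.8 years


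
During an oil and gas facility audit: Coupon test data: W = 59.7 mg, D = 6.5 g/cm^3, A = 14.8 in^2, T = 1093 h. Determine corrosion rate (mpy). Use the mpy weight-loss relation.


Apply the mpy weight-loss relation: CR = 534 * W / (D * A * T)
Numerator: 534 * 59.7 = 31879.8
Denominator: 6.5 * 14.8 * 1093 = 105146.6
CR = 31879.8 / 105146.6 = 0.303 mpy

0.303 mpy


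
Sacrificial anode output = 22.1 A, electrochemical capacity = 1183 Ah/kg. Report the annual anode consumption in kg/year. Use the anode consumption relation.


Annual consumption = current * hours per year / capacity
Rate = 22.1 * 8760 / 1183 = 163.6 kg/year

163.6 kg/year


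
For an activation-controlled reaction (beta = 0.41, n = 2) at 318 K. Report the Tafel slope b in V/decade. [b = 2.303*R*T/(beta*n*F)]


Apply the Tafel slope relation: b = 2.303*R*T/(beta*n*F)
Numerator: 2.303 * 8.314 * 318 = 6088.79
Denominator: 0.41 * 2 * 96485 = 79117.7
b = 6088.79 / 79117.7 = 0.077 V/decade

0.077 V/decade


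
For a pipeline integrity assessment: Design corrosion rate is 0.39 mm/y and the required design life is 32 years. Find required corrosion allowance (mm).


Corrosion allowance = CR × design life
CA = 0.39 * 32 = 12.48 mm

12.48 mm


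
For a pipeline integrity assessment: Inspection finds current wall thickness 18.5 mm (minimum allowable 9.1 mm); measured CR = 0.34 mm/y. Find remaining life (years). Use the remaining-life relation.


Apply the remaining-life relation: RL = (t_current − t_min) / CR
RL = (18.5 − 9.1) / 0.34 = 9.4 / 0.34 = 27.6 years

27.6 years


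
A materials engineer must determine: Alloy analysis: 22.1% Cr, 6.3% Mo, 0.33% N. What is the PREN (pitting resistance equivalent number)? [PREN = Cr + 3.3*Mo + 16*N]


Apply the PREN formula: PREN = Cr + 3.3*Mo + 16*N
PREN = 22.1 + 3.3*6.3 + 16*0.33
PREN = 22.1 + 20.79 + 5.28 = 48.17

48.17


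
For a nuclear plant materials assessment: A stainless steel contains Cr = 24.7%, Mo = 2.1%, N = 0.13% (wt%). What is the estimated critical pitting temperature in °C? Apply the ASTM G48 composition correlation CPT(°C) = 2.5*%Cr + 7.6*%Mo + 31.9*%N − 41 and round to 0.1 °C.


Apply the ASTM G48 empirical CPT estimate: CPT(°C) = 2.5*%Cr + 7.6*%Mo + 31.9*%N − 41
2.5*24.7 = 61.75; 7.6*2.1 = 15.96; 31.9*0.13 = 4.147
CPT = 61.75 + 15.96 + 4.147 − 41 = 40.857 °C
Rounded to 0.1 °C: CPT ≈ 40.9 °C

40.9 °C


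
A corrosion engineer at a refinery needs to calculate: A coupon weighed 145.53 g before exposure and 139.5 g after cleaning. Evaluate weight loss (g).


Weight loss = initial − final
WL = 145.53 − 139.5 = 6.03 g

6.03 g


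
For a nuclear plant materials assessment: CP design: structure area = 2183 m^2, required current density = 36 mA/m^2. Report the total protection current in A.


I = area * current density, then convert mA → A (÷1000)
I = 2183 * 36 / 1000 = 78.59 A

78.59 A


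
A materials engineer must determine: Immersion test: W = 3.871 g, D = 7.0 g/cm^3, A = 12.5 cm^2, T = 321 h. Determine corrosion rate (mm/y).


Apply the mm/y weight-loss relation: CR = 87600 * W / (D * A * T)
Numerator: 87600 * 3.871 = 339099.6
Denominator: 7.0 * 12.5 * 321 = 28087.5
CR = 339099.6 / 28087.5 = 12.07297 mm/y

12.07297 mm/y


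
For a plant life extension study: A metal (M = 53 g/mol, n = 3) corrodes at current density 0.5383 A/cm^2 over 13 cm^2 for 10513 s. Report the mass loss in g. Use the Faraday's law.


Apply Faraday's law: m = i*A*t*M / (n*F)
Total charge passed Q = i*A*t = 0.5383*13*10513 = 73568.9227 C
m = Q*M/(n*F) = 73568.9227*53/(3*96485) = 13.471 g

13.471 g


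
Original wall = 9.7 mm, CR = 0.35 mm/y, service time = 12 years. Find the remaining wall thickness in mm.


Remaining wall = original − CR × time
t = 9.7 − 0.35*12 = 9.7 − 4.2 = 5.5 mm

5.5 mm


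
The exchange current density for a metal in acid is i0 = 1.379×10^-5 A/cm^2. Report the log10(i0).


i0 = 1.379×10^-5 A/cm^2
log10(i0) = -4.86

-4.86


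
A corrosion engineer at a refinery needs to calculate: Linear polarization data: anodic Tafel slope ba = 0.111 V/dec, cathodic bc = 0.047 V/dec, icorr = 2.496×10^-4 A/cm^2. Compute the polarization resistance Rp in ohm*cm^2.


Apply the Stern-Geary equation: Rp = ba*bc / (2.303*icorr*(ba+bc))
ba*bc = 0.111*0.047 = 0.005217
ba+bc = 0.158; 2.303*icorr*(ba+bc) = 2.303*2.496×10^-4*0.158 = 9.082295×10^-5
Rp = 0.005217 / 9.082295×10^-5 = 57.44 ohm*cm^2

57.44 ohm*cm^2


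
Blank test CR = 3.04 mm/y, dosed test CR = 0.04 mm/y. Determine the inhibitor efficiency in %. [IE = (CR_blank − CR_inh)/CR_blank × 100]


Apply the inhibitor-efficiency definition: IE = (CR_blank − CR_inh)/CR_blank × 100
IE = (3.04 − 0.04) / 3.04 × 100
IE = 3.0 / 3.04 × 100 = 98.7 %

98.7 %


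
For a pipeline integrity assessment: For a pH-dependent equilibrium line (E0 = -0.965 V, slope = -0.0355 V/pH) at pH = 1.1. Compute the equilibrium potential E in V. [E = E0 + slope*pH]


Apply the Pourbaix line equation: E = E0 + slope*pH
E = -0.965 + (-0.0355)*1.1 = -0.965 + (-0.03905) = -1.00405 V
Rounded to 3 decimal places: E = -1.004 V

-1.004 V


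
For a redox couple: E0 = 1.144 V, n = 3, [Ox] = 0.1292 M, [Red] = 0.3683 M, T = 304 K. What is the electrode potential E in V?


Apply the Nernst equation: E = E0 + (RT/nF)*ln([Ox]/[Red])
Step 1: RT/nF = 8.314*304/(3*96485) = 0.00873178 V
Step 2: [Ox]/[Red] = 0.1292/0.3683 = 0.350801
Step 3: ln(0.350801) = -1.047536
Step 4: correction = 0.00873178 * -1.047536 = -0.0091 V
E = 1.144 + -0.0091 = 1.1349 V

1.1349 V


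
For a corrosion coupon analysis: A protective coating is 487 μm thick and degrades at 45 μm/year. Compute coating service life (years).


Service life = thickness / degradation rate
Life = 487 / 45 = 10.8 years

10.8 years


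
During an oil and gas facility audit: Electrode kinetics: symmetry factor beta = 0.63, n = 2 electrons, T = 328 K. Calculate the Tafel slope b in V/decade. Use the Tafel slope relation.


Apply the Tafel slope relation: b = 2.303*R*T/(beta*n*F)
Numerator: 2.303 * 8.314 * 328 = 6280.26
Denominator: 0.63 * 2 * 96485 = 121571.1
b = 6280.26 / 121571.1 = 0.052 V/decade

0.052 V/decade


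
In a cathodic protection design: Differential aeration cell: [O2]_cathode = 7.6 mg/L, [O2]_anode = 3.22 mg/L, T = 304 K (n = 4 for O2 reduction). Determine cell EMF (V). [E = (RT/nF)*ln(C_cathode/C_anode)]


Apply the Nernst concentration-cell relation: E = (RT/nF)*ln(C_cathode/C_anode)
RT/nF = 8.314*304/(4*96485) = 0.00654883 V
ln(7.6/3.22) = 0.85877
E = 0.00654883 * 0.85877 = 0.00562 V

0.00562 V


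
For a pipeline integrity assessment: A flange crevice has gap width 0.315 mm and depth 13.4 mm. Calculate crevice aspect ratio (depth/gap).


Aspect ratio = depth / gap
Ratio = 13.4 / 0.315 = 42.5

42.5


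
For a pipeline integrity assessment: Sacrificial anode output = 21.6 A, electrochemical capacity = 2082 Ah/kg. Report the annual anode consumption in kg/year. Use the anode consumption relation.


Annual consumption = current * hours per year / capacity
Rate = 21.6 * 8760 / 2082 = 90.9 kg/year

90.9 kg/year


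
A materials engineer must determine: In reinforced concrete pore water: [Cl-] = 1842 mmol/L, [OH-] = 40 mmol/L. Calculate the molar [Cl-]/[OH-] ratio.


Threshold parameter = [Cl-] / [OH-] (molar basis; both in mmol/L, so units cancel)
Ratio = 1842 / 40 = 46.05

46.05


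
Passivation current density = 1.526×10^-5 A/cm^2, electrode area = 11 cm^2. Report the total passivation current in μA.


I = i_pass * A, then convert A → μA (×10^6)
I = 1.526×10^-5 * 11 * 10^6 = 167.86 μA

167.86 μA


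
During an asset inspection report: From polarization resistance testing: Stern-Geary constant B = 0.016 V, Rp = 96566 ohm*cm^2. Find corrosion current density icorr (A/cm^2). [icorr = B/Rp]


Apply the Stern-Geary relation: icorr = B / Rp
icorr = 0.016 / 96566 = 1.657×10^-7 A/cm^2

1.657×10^-7 A/cm^2


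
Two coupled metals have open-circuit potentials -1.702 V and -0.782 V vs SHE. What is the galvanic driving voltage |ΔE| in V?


Driving voltage is the absolute potential difference.
|ΔE| = |-1.702 − (-0.782)| = 0.92 V

0.92 V


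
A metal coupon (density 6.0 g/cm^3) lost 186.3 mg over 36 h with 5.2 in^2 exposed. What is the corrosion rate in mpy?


Apply the mpy weight-loss relation: CR = 534 * W / (D * A * T)
Numerator: 534 * 186.3 = 99484.2
Denominator: 6.0 * 5.2 * 36 = 1123.2
CR = 99484.2 / 1123.2 = 88.5721 mpy

88.5721 mpy


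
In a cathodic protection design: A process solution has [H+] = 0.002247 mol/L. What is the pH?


pH = −log10[H+]
pH = −log10(0.002247) = 2.65

2.65


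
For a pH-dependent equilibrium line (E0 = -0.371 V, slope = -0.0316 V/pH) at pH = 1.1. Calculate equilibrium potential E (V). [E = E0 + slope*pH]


Apply the Pourbaix line equation: E = E0 + slope*pH
E = -0.371 + (-0.0316)*1.1 = -0.371 + (-0.03476) = -0.40576 V
Rounded to 4 decimal places: E = -0.4058 V

-0.4058 V


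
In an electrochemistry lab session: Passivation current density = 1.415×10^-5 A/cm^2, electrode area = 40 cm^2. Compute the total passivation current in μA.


I = i_pass * A, then convert A → μA (×10^6)
I = 1.415×10^-5 * 40 * 10^6 = 566.0 μA

566.0 μA


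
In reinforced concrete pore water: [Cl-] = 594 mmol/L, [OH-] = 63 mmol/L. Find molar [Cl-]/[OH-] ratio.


Threshold parameter = [Cl-] / [OH-] (molar basis; both in mmol/L, so units cancel)
Ratio = 594 / 63 = 9.43

9.43


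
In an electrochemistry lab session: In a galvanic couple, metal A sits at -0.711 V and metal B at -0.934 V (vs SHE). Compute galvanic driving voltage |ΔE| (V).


Driving voltage is the absolute potential difference.
|ΔE| = |-0.711 − (-0.934)| = 0.223 V

0.223 V


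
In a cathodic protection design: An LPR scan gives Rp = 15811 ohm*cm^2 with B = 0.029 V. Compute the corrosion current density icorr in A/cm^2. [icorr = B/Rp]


Apply the Stern-Geary relation: icorr = B / Rp
icorr = 0.029 / 15811 = 1.834×10^-6 A/cm^2

1.834×10^-6 A/cm^2


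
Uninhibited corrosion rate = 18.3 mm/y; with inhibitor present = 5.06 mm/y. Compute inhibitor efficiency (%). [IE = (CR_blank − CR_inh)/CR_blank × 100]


Apply the inhibitor-efficiency definition: IE = (CR_blank − CR_inh)/CR_blank × 100
IE = (18.3 − 5.06) / 18.3 × 100
IE = 13.24 / 18.3 × 100 = 72.3 %

72.3 %


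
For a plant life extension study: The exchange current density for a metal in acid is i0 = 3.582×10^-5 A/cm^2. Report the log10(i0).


i0 = 3.582×10^-5 A/cm^2
log10(i0) = -4.446

-4.446


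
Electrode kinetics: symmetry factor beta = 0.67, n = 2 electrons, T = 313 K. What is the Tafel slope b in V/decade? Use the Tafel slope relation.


Apply the Tafel slope relation: b = 2.303*R*T/(beta*n*F)
Numerator: 2.303 * 8.314 * 313 = 5993.06
Denominator: 0.67 * 2 * 96485 = 129289.9
b = 5993.06 / 129289.9 = 0.046 V/decade

0.046 V/decade


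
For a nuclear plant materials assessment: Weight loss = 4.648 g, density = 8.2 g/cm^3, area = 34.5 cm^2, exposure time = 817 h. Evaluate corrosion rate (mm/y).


Apply the mm/y weight-loss relation: CR = 87600 * W / (D * A * T)
Numerator: 87600 * 4.648 = 407164.8
Denominator: 8.2 * 34.5 * 817 = 231129.3
CR = 407164.8 / 231129.3 = 1.761632 mm/y

1.761632 mm/y


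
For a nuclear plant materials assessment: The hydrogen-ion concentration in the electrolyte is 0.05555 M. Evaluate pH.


pH = −log10[H+]
pH = −log10(0.05555) = 1.26

1.26


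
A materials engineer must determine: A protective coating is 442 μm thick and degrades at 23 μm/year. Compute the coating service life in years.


Service life = thickness / degradation rate
Life = 442 / 23 = 19.2 years

19.2 years


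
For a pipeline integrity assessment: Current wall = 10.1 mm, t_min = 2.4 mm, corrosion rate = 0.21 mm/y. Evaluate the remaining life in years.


Apply the remaining-life relation: RL = (t_current − t_min) / CR
RL = (10.1 − 2.4) / 0.21 = 7.7 / 0.21 = 36.7 years

36.7 years


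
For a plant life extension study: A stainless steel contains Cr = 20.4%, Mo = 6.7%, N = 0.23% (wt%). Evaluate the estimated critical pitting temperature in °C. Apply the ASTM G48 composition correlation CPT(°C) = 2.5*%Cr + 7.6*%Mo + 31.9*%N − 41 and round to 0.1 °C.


Apply the ASTM G48 empirical CPT estimate: CPT(°C) = 2.5*%Cr + 7.6*%Mo + 31.9*%N − 41
2.5*20.4 = 51; 7.6*6.7 = 50.92; 31.9*0.23 = 7.337
CPT = 51 + 50.92 + 7.337 − 41 = 68.257 °C
Rounded to 0.1 °C: CPT ≈ 68.3 °C

68.3 °C


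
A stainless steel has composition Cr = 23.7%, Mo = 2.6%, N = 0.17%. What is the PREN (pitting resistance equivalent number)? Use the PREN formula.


Apply the PREN formula: PREN = Cr + 3.3*Mo + 16*N
PREN = 23.7 + 3.3*2.6 + 16*0.17
PREN = 23.7 + 8.58 + 2.72 = 35.0

35.0


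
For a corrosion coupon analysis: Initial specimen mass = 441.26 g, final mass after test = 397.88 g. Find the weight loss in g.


Weight loss = initial − final
WL = 441.26 − 397.88 = 43.38 g

43.38 g


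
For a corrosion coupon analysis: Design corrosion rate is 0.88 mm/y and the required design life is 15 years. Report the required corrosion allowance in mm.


Corrosion allowance = CR × design life
CA = 0.88 * 15 = 13.2 mm

13.2 mm


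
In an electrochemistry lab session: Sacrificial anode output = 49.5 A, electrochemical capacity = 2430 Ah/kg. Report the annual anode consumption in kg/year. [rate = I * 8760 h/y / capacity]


Annual consumption = current * hours per year / capacity
Rate = 49.5 * 8760 / 2430 = 178.4 kg/year

178.4 kg/year


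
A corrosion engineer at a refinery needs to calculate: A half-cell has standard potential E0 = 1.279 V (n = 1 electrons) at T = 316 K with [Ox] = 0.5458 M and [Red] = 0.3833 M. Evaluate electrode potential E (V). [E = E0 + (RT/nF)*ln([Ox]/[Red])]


Apply the Nernst equation: E = E0 + (RT/nF)*ln([Ox]/[Red])
Step 1: RT/nF = 8.314*316/(1*96485) = 0.02722935 V
Step 2: [Ox]/[Red] = 0.5458/0.3833 = 1.42395
Step 3: ln(1.42395) = 0.353435
Step 4: correction = 0.02722935 * 0.353435 = 0.01 V
E = 1.279 + 0.01 = 1.289 V

1.289 V


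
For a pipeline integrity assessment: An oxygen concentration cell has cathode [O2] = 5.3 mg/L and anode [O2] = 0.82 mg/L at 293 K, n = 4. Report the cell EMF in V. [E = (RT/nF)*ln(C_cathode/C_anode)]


Apply the Nernst concentration-cell relation: E = (RT/nF)*ln(C_cathode/C_anode)
RT/nF = 8.314*293/(4*96485) = 0.00631187 V
ln(5.3/0.82) = 1.86616
E = 0.00631187 * 1.86616 = 0.01178 V

0.01178 V


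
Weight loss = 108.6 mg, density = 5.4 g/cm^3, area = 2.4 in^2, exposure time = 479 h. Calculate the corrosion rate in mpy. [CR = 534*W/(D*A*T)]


Apply the mpy weight-loss relation: CR = 534 * W / (D * A * T)
Numerator: 534 * 108.6 = 57992.4
Denominator: 5.4 * 2.4 * 479 = 6207.84
CR = 57992.4 / 6207.84 = 9.3418 mpy

9.3418 mpy


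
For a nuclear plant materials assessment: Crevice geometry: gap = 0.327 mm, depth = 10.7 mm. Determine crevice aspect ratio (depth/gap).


Aspect ratio = depth / gap
Ratio = 10.7 / 0.327 = 32.7

32.7


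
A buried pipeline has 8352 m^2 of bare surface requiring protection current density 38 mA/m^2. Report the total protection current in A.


I = area * current density, then convert mA → A (÷1000)
I = 8352 * 38 / 1000 = 317.38 A

317.38 A


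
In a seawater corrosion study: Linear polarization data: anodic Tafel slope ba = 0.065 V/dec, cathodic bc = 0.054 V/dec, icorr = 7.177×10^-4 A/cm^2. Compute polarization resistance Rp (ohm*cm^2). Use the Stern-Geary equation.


Apply the Stern-Geary equation: Rp = ba*bc / (2.303*icorr*(ba+bc))
ba*bc = 0.065*0.054 = 0.00351
ba+bc = 0.119; 2.303*icorr*(ba+bc) = 2.303*7.177×10^-4*0.119 = 1.9669071×10^-4
Rp = 0.00351 / 1.9669071×10^-4 = 17.85 ohm*cm^2

17.85 ohm*cm^2


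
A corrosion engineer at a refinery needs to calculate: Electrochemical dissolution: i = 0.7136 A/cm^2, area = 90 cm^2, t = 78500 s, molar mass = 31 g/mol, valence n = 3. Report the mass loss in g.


Apply Faraday's law: m = i*A*t*M / (n*F)
Total charge passed Q = i*A*t = 0.7136*90*78500 = 5041584 C
m = Q*M/(n*F) = 5041584*31/(3*96485) = 539.943 g

539.943 g


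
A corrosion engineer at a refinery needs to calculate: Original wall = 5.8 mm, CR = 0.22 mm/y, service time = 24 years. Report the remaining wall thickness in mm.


Remaining wall = original − CR × time
t = 5.8 − 0.22*24 = 5.8 − 5.28 = 0.52 mm

0.52 mm


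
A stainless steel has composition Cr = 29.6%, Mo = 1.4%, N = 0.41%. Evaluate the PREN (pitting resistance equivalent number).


Apply the PREN formula: PREN = Cr + 3.3*Mo + 16*N
PREN = 29.6 + 3.3*1.4 + 16*0.41
PREN = 29.6 + 4.62 + 6.56 = 40.78

40.78


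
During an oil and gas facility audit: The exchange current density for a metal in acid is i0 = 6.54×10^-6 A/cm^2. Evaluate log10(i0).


i0 = 6.54×10^-6 A/cm^2
log10(i0) = -5.184

-5.184


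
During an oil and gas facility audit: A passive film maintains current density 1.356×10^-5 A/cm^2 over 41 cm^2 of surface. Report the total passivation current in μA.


I = i_pass * A, then convert A → μA (×10^6)
I = 1.356×10^-5 * 41 * 10^6 = 555.96 μA

555.96 μA


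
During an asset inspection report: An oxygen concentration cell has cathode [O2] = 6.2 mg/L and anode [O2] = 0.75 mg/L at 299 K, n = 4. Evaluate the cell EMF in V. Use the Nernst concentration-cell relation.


Apply the Nernst concentration-cell relation: E = (RT/nF)*ln(C_cathode/C_anode)
RT/nF = 8.314*299/(4*96485) = 0.00644112 V
ln(6.2/0.75) = 2.11223
E = 0.00644112 * 2.11223 = 0.01361 V

0.01361 V


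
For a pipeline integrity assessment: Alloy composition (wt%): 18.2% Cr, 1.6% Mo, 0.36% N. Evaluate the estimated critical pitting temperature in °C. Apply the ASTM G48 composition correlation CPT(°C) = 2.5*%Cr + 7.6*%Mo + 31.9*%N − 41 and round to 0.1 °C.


Apply the ASTM G48 empirical CPT estimate: CPT(°C) = 2.5*%Cr + 7.6*%Mo + 31.9*%N − 41
2.5*18.2 = 45.5; 7.6*1.6 = 12.16; 31.9*0.36 = 11.484
CPT = 45.5 + 12.16 + 11.484 − 41 = 28.144 °C
Rounded to 0.1 °C: CPT ≈ 28.1 °C

28.1 °C


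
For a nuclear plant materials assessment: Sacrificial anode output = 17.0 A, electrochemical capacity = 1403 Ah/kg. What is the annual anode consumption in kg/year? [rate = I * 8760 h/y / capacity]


Annual consumption = current * hours per year / capacity
Rate = 17.0 * 8760 / 1403 = 106.1 kg/year

106.1 kg/year


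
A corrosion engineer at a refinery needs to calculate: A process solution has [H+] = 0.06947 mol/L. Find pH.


pH = −log10[H+]
pH = −log10(0.06947) = 1.16

1.16


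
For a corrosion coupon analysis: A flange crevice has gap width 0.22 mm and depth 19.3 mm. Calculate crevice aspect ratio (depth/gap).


Aspect ratio = depth / gap
Ratio = 19.3 / 0.22 = 87.7

87.7


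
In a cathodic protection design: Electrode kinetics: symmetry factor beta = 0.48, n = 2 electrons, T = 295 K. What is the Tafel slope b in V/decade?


Apply the Tafel slope relation: b = 2.303*R*T/(beta*n*F)
Numerator: 2.303 * 8.314 * 295 = 5648.41
Denominator: 0.48 * 2 * 96485 = 92625.6
b = 5648.41 / 92625.6 = 0.061 V/decade

0.061 V/decade


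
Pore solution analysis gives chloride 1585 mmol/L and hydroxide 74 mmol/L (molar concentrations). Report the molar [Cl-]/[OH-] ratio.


Threshold parameter = [Cl-] / [OH-] (molar basis; both in mmol/L, so units cancel)
Ratio = 1585 / 74 = 21.42

21.42


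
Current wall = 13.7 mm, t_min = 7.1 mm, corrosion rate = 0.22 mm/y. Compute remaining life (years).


Apply the remaining-life relation: RL = (t_current − t_min) / CR
RL = (13.7 − 7.1) / 0.22 = 6.6 / 0.22 = 30.0 years

30.0 years
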